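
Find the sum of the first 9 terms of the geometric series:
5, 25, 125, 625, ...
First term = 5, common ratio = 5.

Sₙ = a(1 - rⁿ) / (1 - r)
S_9 = 5(1 - 5^9) / (1 - 5)
S_9 = 5(1 - 1953125) / (-4)
S_9 = 2441405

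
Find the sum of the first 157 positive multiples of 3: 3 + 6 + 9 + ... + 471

Factor out 3: = 3(1 + 2 + ... + 157) = 3 × n(n+1)/2
= 3 × 157×158/2
= 3 × 12403
= 37209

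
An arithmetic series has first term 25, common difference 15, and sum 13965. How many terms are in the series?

Using S = n/2 × [2a + (n-1)d]
13965 = n/2 × [2(25) + (n-1)(15)]
13965 = n/2 × [50 + 15n - 15]
27930 = n × [35 + 15n]
15n² + (35)n - 27930 = 0
Discriminant: Δ = (35)² - 4(15)(-27930) = 1225 + 1675800 = 1677025
√Δ = 1295
n = [-(35) + √Δ] / (2·15) = (-35 + 1295) / 30 = 1260 / 30 = 42
(The negative root is discarded since n must be a positive integer.)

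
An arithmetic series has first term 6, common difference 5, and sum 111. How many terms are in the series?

Using S = n/2 × [2a + (n-1)d]
111 = n/2 × [2(6) + (n-1)(5)]
111 = n/2 × [12 + 5n - 5]
222 = n × [7 + 5n]
5n² + (7)n - 222 = 0
Discriminant: Δ = (7)² - 4(5)(-222) = 49 + 4440 = 4489
√Δ = 67
n = [-(7) + √Δ] / (2·5) = (-7 + 67) / 10 = 60 / 10 = 6
(The negative root is discarded since n must be a positive integer.)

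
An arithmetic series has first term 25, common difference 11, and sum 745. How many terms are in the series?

Using S = n/2 × [2a + (n-1)d]
745 = n/2 × [2(25) + (n-1)(11)]
745 = n/2 × [50 + 11n - 11]
1490 = n × [39 + 11n]
11n² + (39)n - 1490 = 0
Discriminant: Δ = (39)² - 4(11)(-1490) = 1521 + 65560 = 67081
√Δ = 259
n = [-(39) + √Δ] / (2·11) = (-39 + 259) / 22 = 220 / 22 = 10
(The negative root is discarded since n must be a positive integer.)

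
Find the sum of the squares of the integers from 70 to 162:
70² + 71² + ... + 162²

Use ∑_{k=1}^{n} k² = n(n+1)(2n+1)/6, then subtract the first 69 terms.
∑_{k=1}^{162} k² = 162×163×325/6 = 1430325
∑_{k=1}^{69} k² = 69×70×139/6 = 111895
∑_{k=70}^{162} k² = 1430325 - 111895 = 1318430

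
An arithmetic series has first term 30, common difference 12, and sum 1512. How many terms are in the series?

Using S = n/2 × [2a + (n-1)d]
1512 = n/2 × [2(30) + (n-1)(12)]
1512 = n/2 × [60 + 12n - 12]
3024 = n × [48 + 12n]
12n² + (48)n - 3024 = 0
Discriminant: Δ = (48)² - 4(12)(-3024) = 2304 + 145152 = 147456
√Δ = 384
n = [-(48) + √Δ] / (2·12) = (-48 + 384) / 24 = 336 / 24 = 14
(The negative root is discarded since n must be a positive integer.)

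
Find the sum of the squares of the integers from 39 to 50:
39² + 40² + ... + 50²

Use ∑_{k=1}^{n} k² = n(n+1)(2n+1)/6, then subtract the first 38 terms.
∑_{k=1}^{50} k² = 50×51×101/6 = 42925
∑_{k=1}^{38} k² = 38×39×77/6 = 19019
∑_{k=39}^{50} k² = 42925 - 19019 = 23906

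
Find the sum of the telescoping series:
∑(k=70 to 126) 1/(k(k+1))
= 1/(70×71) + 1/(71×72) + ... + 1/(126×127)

Partial fractions: 1/(k(k+1)) = 1/k - 1/(k+1)
The series telescopes:
= (1/70 - 1/71) + (1/71 - 1/72) + ... + (1/126 - 1/127)
= 1/70 - 1/127
= 57/8890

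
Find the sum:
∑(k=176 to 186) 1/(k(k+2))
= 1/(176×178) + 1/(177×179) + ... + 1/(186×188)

Partial fractions: 1/(k(k+2)) = (1/2)[1/k - 1/(k+2)]
Telescoping leaves the first two and last two terms:
= (1/2)[1/176 + 1/177 - 1/187 - 1/188]
= 16547/49780896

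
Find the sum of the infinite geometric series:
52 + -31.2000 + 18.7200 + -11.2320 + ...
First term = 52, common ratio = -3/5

For |r| < 1, S = a / (1 - r)
S = 52 / (1 - (-3/5))
S = 52 / (8/5)
S = 65/2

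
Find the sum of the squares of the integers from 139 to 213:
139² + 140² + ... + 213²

Use ∑_{k=1}^{n} k² = n(n+1)(2n+1)/6, then subtract the first 138 terms.
∑_{k=1}^{213} k² = 213×214×427/6 = 3243919
∑_{k=1}^{138} k² = 138×139×277/6 = 885569
∑_{k=139}^{213} k² = 3243919 - 885569 = 2358350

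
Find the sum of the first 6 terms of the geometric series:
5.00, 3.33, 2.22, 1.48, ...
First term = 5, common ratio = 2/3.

Sₙ = a(1 - rⁿ) / (1 - r)
S_6 = 5(1 - (2/3)^6) / (1 - (2/3))
S_6 = 5(1 - (64/729)) / (1/3)
S_6 = 3325/243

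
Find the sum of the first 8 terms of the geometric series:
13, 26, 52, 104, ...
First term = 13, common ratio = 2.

Sₙ = a(1 - rⁿ) / (1 - r)
S_8 = 13(1 - 2^8) / (1 - 2)
S_8 = 13(1 - 256) / (-1)
S_8 = 3315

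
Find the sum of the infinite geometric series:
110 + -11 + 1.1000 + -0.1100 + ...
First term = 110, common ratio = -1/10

For |r| < 1, S = a / (1 - r)
S = 110 / (1 - (-1/10))
S = 110 / (11/10)
S = 100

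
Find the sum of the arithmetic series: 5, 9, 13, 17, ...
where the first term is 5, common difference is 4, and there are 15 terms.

Sₙ = n/2 × (first + last)
Last term = a + (n-1)d = 5 + (15-1)×4 = 61
S_15 = 15/2 × (5 + 61)
S_15 = 15/2 × 66 = 495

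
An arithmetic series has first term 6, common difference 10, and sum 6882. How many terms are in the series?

Using S = n/2 × [2a + (n-1)d]
6882 = n/2 × [2(6) + (n-1)(10)]
6882 = n/2 × [12 + 10n - 10]
13764 = n × [2 + 10n]
10n² + (2)n - 13764 = 0
Discriminant: Δ = (2)² - 4(10)(-13764) = 4 + 550560 = 550564
√Δ = 742
n = [-(2) + √Δ] / (2·10) = (-2 + 742) / 20 = 740 / 20 = 37
(The negative root is discarded since n must be a positive integer.)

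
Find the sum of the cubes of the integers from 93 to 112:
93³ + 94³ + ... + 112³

Use ∑_{k=1}^{n} k³ = [n(n+1)/2]², then subtract the first 92 terms.
∑_{k=1}^{112} k³ = [112×113/2]² = 6328² = 40043584
∑_{k=1}^{92} k³ = [92×93/2]² = 4278² = 18301284
∑_{k=93}^{112} k³ = 40043584 - 18301284 = 21742300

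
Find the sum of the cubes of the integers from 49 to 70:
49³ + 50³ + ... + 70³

Use ∑_{k=1}^{n} k³ = [n(n+1)/2]², then subtract the first 48 terms.
∑_{k=1}^{70} k³ = [70×71/2]² = 2485² = 6175225
∑_{k=1}^{48} k³ = [48×49/2]² = 1176² = 1382976
∑_{k=49}^{70} k³ = 6175225 - 1382976 = 4792249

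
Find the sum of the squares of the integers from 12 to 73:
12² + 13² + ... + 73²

Use ∑_{k=1}^{n} k² = n(n+1)(2n+1)/6, then subtract the first 11 terms.
∑_{k=1}^{73} k² = 73×74×147/6 = 132349
∑_{k=1}^{11} k² = 11×12×23/6 = 506
∑_{k=12}^{73} k² = 132349 - 506 = 131843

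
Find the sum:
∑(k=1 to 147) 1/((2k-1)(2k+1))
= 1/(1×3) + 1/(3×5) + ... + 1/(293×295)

Partial fractions: 1/((2k-1)(2k+1)) = (1/2)[1/(2k-1) - 1/(2k+1)]
The series telescopes:
= (1/2)[1/1 - 1/295]
= 147/295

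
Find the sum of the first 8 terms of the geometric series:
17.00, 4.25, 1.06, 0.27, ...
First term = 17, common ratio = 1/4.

Sₙ = a(1 - rⁿ) / (1 - r)
S_8 = 17(1 - (1/4)^8) / (1 - (1/4))
S_8 = 17(1 - (1/65536)) / (3/4)
S_8 = 371365/16384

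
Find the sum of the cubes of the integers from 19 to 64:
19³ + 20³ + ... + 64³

Use ∑_{k=1}^{n} k³ = [n(n+1)/2]², then subtract the first 18 terms.
∑_{k=1}^{64} k³ = [64×65/2]² = 2080² = 4326400
∑_{k=1}^{18} k³ = [18×19/2]² = 171² = 29241
∑_{k=19}^{64} k³ = 4326400 - 29241 = 4297159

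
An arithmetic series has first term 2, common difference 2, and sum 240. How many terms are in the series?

Using S = n/2 × [2a + (n-1)d]
240 = n/2 × [2(2) + (n-1)(2)]
240 = n/2 × [4 + 2n - 2]
480 = n × [2 + 2n]
2n² + (2)n - 480 = 0
Discriminant: Δ = (2)² - 4(2)(-480) = 4 + 3840 = 3844
√Δ = 62
n = [-(2) + √Δ] / (2·2) = (-2 + 62) / 4 = 60 / 4 = 15
(The negative root is discarded since n must be a positive integer.)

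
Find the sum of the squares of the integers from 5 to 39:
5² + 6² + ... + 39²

Use ∑_{k=1}^{n} k² = n(n+1)(2n+1)/6, then subtract the first 4 terms.
∑_{k=1}^{39} k² = 39×40×79/6 = 20540
∑_{k=1}^{4} k² = 4×5×9/6 = 30
∑_{k=5}^{39} k² = 20540 - 30 = 20510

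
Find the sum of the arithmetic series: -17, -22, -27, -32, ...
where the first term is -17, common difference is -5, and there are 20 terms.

Sₙ = n/2 × (first + last)
Last term = a + (n-1)d = -17 + (20-1)×(-5) = -112
S_20 = 20/2 × (-17 + (-112))
S_20 = 20/2 × (-129) = -1290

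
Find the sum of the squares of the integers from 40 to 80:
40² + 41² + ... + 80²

Use ∑_{k=1}^{n} k² = n(n+1)(2n+1)/6, then subtract the first 39 terms.
∑_{k=1}^{80} k² = 80×81×161/6 = 173880
∑_{k=1}^{39} k² = 39×40×79/6 = 20540
∑_{k=40}^{80} k² = 173880 - 20540 = 153340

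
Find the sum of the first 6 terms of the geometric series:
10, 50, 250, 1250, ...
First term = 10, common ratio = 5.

Sₙ = a(1 - rⁿ) / (1 - r)
S_6 = 10(1 - 5^6) / (1 - 5)
S_6 = 10(1 - 15625) / (-4)
S_6 = 39060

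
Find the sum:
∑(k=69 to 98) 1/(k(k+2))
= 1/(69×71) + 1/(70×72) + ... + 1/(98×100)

Partial fractions: 1/(k(k+2)) = (1/2)[1/k - 1/(k+2)]
Telescoping leaves the first two and last two terms:
= (1/2)[1/69 + 1/70 - 1/99 - 1/100]
= 13831/3187800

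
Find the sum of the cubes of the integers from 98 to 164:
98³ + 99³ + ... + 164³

Use ∑_{k=1}^{n} k³ = [n(n+1)/2]², then subtract the first 97 terms.
∑_{k=1}^{164} k³ = [164×165/2]² = 13530² = 183060900
∑_{k=1}^{97} k³ = [97×98/2]² = 4753² = 22591009
∑_{k=98}^{164} k³ = 183060900 - 22591009 = 160469891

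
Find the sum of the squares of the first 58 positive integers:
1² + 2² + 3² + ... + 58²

Formula: ∑k² = n(n+1)(2n+1)/6
= 58×59×117/6
= 400374/6
= 66729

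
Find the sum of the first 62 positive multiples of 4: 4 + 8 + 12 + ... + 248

Factor out 4: = 4(1 + 2 + ... + 62) = 4 × n(n+1)/2
= 4 × 62×63/2
= 4 × 1953
= 7812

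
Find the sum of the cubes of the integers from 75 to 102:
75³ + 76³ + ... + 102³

Use ∑_{k=1}^{n} k³ = [n(n+1)/2]², then subtract the first 74 terms.
∑_{k=1}^{102} k³ = [102×103/2]² = 5253² = 27594009
∑_{k=1}^{74} k³ = [74×75/2]² = 2775² = 7700625
∑_{k=75}^{102} k³ = 27594009 - 7700625 = 19893384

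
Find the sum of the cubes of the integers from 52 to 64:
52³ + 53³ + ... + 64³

Use ∑_{k=1}^{n} k³ = [n(n+1)/2]², then subtract the first 51 terms.
∑_{k=1}^{64} k³ = [64×65/2]² = 2080² = 4326400
∑_{k=1}^{51} k³ = [51×52/2]² = 1326² = 1758276
∑_{k=52}^{64} k³ = 4326400 - 1758276 = 2568124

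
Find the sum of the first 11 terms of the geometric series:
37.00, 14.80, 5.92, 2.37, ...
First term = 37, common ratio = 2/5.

Sₙ = a(1 - rⁿ) / (1 - r)
S_11 = 37(1 - (2/5)^11) / (1 - (2/5))
S_11 = 37(1 - (2048/48828125)) / (3/5)
S_11 = 602188283/9765625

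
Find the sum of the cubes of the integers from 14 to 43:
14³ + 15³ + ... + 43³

Use ∑_{k=1}^{n} k³ = [n(n+1)/2]², then subtract the first 13 terms.
∑_{k=1}^{43} k³ = [43×44/2]² = 946² = 894916
∑_{k=1}^{13} k³ = [13×14/2]² = 91² = 8281
∑_{k=14}^{43} k³ = 894916 - 8281 = 886635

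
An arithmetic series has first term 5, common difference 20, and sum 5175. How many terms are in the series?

Using S = n/2 × [2a + (n-1)d]
5175 = n/2 × [2(5) + (n-1)(20)]
5175 = n/2 × [10 + 20n - 20]
10350 = n × [-10 + 20n]
20n² + (-10)n - 10350 = 0
Discriminant: Δ = (-10)² - 4(20)(-10350) = 100 + 828000 = 828100
√Δ = 910
n = [-(-10) + √Δ] / (2·20) = (10 + 910) / 40 = 920 / 40 = 23
(The negative root is discarded since n must be a positive integer.)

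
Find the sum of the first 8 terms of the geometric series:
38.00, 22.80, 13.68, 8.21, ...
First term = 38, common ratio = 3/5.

Sₙ = a(1 - rⁿ) / (1 - r)
S_8 = 38(1 - (3/5)^8) / (1 - (3/5))
S_8 = 38(1 - (6561/390625)) / (2/5)
S_8 = 7297216/78125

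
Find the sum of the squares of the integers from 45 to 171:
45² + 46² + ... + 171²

Use ∑_{k=1}^{n} k² = n(n+1)(2n+1)/6, then subtract the first 44 terms.
∑_{k=1}^{171} k² = 171×172×343/6 = 1681386
∑_{k=1}^{44} k² = 44×45×89/6 = 29370
∑_{k=45}^{171} k² = 1681386 - 29370 = 1652016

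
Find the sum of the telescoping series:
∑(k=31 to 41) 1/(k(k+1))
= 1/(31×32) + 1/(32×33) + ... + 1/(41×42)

Partial fractions: 1/(k(k+1)) = 1/k - 1/(k+1)
The series telescopes:
= (1/31 - 1/32) + (1/32 - 1/33) + ... + (1/41 - 1/42)
= 1/31 - 1/42
= 11/1302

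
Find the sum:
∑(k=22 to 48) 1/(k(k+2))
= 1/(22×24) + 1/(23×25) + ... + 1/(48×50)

Partial fractions: 1/(k(k+2)) = (1/2)[1/k - 1/(k+2)]
Telescoping leaves the first two and last two terms:
= (1/2)[1/22 + 1/23 - 1/49 - 1/50]
= 15039/619850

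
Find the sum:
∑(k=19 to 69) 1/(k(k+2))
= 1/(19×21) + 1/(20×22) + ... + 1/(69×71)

Partial fractions: 1/(k(k+2)) = (1/2)[1/k - 1/(k+2)]
Telescoping leaves the first two and last two terms:
= (1/2)[1/19 + 1/20 - 1/70 - 1/71]
= 2805/75544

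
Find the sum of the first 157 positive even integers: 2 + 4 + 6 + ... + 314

Sum of first n even numbers = n(n+1)
= 157×158
= 24806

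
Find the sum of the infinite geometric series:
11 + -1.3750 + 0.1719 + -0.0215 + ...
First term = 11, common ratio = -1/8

For |r| < 1, S = a / (1 - r)
S = 11 / (1 - (-1/8))
S = 11 / (9/8)
S = 88/9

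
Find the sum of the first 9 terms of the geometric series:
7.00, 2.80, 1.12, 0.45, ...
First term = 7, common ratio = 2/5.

Sₙ = a(1 - rⁿ) / (1 - r)
S_9 = 7(1 - (2/5)^9) / (1 - (2/5))
S_9 = 7(1 - (512/1953125)) / (3/5)
S_9 = 4556097/390625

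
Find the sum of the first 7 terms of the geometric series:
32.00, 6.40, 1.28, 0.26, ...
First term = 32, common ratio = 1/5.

Sₙ = a(1 - rⁿ) / (1 - r)
S_7 = 32(1 - (1/5)^7) / (1 - (1/5))
S_7 = 32(1 - (1/78125)) / (4/5)
S_7 = 624992/15625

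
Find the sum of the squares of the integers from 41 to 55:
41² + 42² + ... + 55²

Use ∑_{k=1}^{n} k² = n(n+1)(2n+1)/6, then subtract the first 40 terms.
∑_{k=1}^{55} k² = 55×56×111/6 = 56980
∑_{k=1}^{40} k² = 40×41×81/6 = 22140
∑_{k=41}^{55} k² = 56980 - 22140 = 34840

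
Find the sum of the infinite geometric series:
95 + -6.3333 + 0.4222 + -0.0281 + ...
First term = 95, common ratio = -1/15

For |r| < 1, S = a / (1 - r)
S = 95 / (1 - (-1/15))
S = 95 / (16/15)
S = 1425/16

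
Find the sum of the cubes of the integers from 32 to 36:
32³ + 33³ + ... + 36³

Use ∑_{k=1}^{n} k³ = [n(n+1)/2]², then subtract the first 31 terms.
∑_{k=1}^{36} k³ = [36×37/2]² = 666² = 443556
∑_{k=1}^{31} k³ = [31×32/2]² = 496² = 246016
∑_{k=32}^{36} k³ = 443556 - 246016 = 197540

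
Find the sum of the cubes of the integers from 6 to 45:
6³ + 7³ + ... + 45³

Use ∑_{k=1}^{n} k³ = [n(n+1)/2]², then subtract the first 5 terms.
∑_{k=1}^{45} k³ = [45×46/2]² = 1035² = 1071225
∑_{k=1}^{5} k³ = [5×6/2]² = 15² = 225
∑_{k=6}^{45} k³ = 1071225 - 225 = 1071000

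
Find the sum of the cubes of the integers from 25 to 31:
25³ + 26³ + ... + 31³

Use ∑_{k=1}^{n} k³ = [n(n+1)/2]², then subtract the first 24 terms.
∑_{k=1}^{31} k³ = [31×32/2]² = 496² = 246016
∑_{k=1}^{24} k³ = [24×25/2]² = 300² = 90000
∑_{k=25}^{31} k³ = 246016 - 90000 = 156016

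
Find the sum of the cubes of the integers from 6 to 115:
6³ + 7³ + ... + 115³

Use ∑_{k=1}^{n} k³ = [n(n+1)/2]², then subtract the first 5 terms.
∑_{k=1}^{115} k³ = [115×116/2]² = 6670² = 44488900
∑_{k=1}^{5} k³ = [5×6/2]² = 15² = 225
∑_{k=6}^{115} k³ = 44488900 - 225 = 44488675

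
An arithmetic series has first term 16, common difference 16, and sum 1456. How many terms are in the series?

Using S = n/2 × [2a + (n-1)d]
1456 = n/2 × [2(16) + (n-1)(16)]
1456 = n/2 × [32 + 16n - 16]
2912 = n × [16 + 16n]
16n² + (16)n - 2912 = 0
Discriminant: Δ = (16)² - 4(16)(-2912) = 256 + 186368 = 186624
√Δ = 432
n = [-(16) + √Δ] / (2·16) = (-16 + 432) / 32 = 416 / 32 = 13
(The negative root is discarded since n must be a positive integer.)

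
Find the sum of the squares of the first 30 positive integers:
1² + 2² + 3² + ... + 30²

Formula: ∑k² = n(n+1)(2n+1)/6
= 30×31×61/6
= 56730/6
= 9455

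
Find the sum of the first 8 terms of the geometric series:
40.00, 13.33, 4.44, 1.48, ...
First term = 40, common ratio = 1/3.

Sₙ = a(1 - rⁿ) / (1 - r)
S_8 = 40(1 - (1/3)^8) / (1 - (1/3))
S_8 = 40(1 - (1/6561)) / (2/3)
S_8 = 131200/2187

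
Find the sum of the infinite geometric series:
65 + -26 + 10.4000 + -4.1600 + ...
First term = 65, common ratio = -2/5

For |r| < 1, S = a / (1 - r)
S = 65 / (1 - (-2/5))
S = 65 / (7/5)
S = 325/7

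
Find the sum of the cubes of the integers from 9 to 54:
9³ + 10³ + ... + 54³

Use ∑_{k=1}^{n} k³ = [n(n+1)/2]², then subtract the first 8 terms.
∑_{k=1}^{54} k³ = [54×55/2]² = 1485² = 2205225
∑_{k=1}^{8} k³ = [8×9/2]² = 36² = 1296
∑_{k=9}^{54} k³ = 2205225 - 1296 = 2203929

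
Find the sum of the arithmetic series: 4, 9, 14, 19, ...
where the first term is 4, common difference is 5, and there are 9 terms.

Sₙ = n/2 × (first + last)
Last term = a + (n-1)d = 4 + (9-1)×5 = 44
S_9 = 9/2 × (4 + 44)
S_9 = 9/2 × 48 = 216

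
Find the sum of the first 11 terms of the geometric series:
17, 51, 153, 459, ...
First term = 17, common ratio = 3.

Sₙ = a(1 - rⁿ) / (1 - r)
S_11 = 17(1 - 3^11) / (1 - 3)
S_11 = 17(1 - 177147) / (-2)
S_11 = 1505741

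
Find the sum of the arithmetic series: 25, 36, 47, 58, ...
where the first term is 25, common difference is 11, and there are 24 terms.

Sₙ = n/2 × (first + last)
Last term = a + (n-1)d = 25 + (24-1)×11 = 278
S_24 = 24/2 × (25 + 278)
S_24 = 24/2 × 303 = 3636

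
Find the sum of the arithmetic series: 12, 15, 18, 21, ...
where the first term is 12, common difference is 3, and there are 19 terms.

Sₙ = n/2 × (first + last)
Last term = a + (n-1)d = 12 + (19-1)×3 = 66
S_19 = 19/2 × (12 + 66)
S_19 = 19/2 × 78 = 741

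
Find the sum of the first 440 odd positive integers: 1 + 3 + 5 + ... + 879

Sum of first n odd numbers = n²
= 440²
= 193600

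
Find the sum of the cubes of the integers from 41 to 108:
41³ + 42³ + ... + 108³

Use ∑_{k=1}^{n} k³ = [n(n+1)/2]², then subtract the first 40 terms.
∑_{k=1}^{108} k³ = [108×109/2]² = 5886² = 34644996
∑_{k=1}^{40} k³ = [40×41/2]² = 820² = 672400
∑_{k=41}^{108} k³ = 34644996 - 672400 = 33972596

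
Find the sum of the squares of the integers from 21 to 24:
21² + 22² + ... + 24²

Use ∑_{k=1}^{n} k² = n(n+1)(2n+1)/6, then subtract the first 20 terms.
∑_{k=1}^{24} k² = 24×25×49/6 = 4900
∑_{k=1}^{20} k² = 20×21×41/6 = 2870
∑_{k=21}^{24} k² = 4900 - 2870 = 2030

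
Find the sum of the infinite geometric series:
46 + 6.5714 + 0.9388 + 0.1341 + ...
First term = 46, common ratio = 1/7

For |r| < 1, S = a / (1 - r)
S = 46 / (1 - (1/7))
S = 46 / (6/7)
S = 161/3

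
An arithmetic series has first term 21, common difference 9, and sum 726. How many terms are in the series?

Using S = n/2 × [2a + (n-1)d]
726 = n/2 × [2(21) + (n-1)(9)]
726 = n/2 × [42 + 9n - 9]
1452 = n × [33 + 9n]
9n² + (33)n - 1452 = 0
Discriminant: Δ = (33)² - 4(9)(-1452) = 1089 + 52272 = 53361
√Δ = 231
n = [-(33) + √Δ] / (2·9) = (-33 + 231) / 18 = 198 / 18 = 11
(The negative root is discarded since n must be a positive integer.)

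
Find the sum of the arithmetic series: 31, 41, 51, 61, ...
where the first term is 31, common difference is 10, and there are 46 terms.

Sₙ = n/2 × (first + last)
Last term = a + (n-1)d = 31 + (46-1)×10 = 481
S_46 = 46/2 × (31 + 481)
S_46 = 46/2 × 512 = 11776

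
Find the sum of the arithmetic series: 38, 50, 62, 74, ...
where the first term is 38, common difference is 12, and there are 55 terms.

Sₙ = n/2 × (first + last)
Last term = a + (n-1)d = 38 + (55-1)×12 = 686
S_55 = 55/2 × (38 + 686)
S_55 = 55/2 × 724 = 19910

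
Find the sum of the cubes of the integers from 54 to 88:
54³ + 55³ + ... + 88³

Use ∑_{k=1}^{n} k³ = [n(n+1)/2]², then subtract the first 53 terms.
∑_{k=1}^{88} k³ = [88×89/2]² = 3916² = 15335056
∑_{k=1}^{53} k³ = [53×54/2]² = 1431² = 2047761
∑_{k=54}^{88} k³ = 15335056 - 2047761 = 13287295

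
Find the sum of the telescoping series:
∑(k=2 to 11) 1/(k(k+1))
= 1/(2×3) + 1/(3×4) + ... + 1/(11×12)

Partial fractions: 1/(k(k+1)) = 1/k - 1/(k+1)
The series telescopes:
= (1/2 - 1/3) + (1/3 - 1/4) + ... + (1/11 - 1/12)
= 1/2 - 1/12
= 5/12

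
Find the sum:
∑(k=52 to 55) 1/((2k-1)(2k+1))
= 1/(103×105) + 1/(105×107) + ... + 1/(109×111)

Partial fractions: 1/((2k-1)(2k+1)) = (1/2)[1/(2k-1) - 1/(2k+1)]
The series telescopes:
= (1/2)[1/103 - 1/111]
= 4/11433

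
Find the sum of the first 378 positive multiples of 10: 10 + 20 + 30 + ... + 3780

Factor out 10: = 10(1 + 2 + ... + 378) = 10 × n(n+1)/2
= 10 × 378×379/2
= 10 × 71631
= 716310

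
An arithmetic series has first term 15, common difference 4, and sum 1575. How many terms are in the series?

Using S = n/2 × [2a + (n-1)d]
1575 = n/2 × [2(15) + (n-1)(4)]
1575 = n/2 × [30 + 4n - 4]
3150 = n × [26 + 4n]
4n² + (26)n - 3150 = 0
Discriminant: Δ = (26)² - 4(4)(-3150) = 676 + 50400 = 51076
√Δ = 226
n = [-(26) + √Δ] / (2·4) = (-26 + 226) / 8 = 200 / 8 = 25
(The negative root is discarded since n must be a positive integer.)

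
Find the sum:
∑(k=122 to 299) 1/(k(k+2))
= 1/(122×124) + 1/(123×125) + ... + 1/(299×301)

Partial fractions: 1/(k(k+2)) = (1/2)[1/k - 1/(k+2)]
Telescoping leaves the first two and last two terms:
= (1/2)[1/122 + 1/123 - 1/300 - 1/301]
= 2184149/451680600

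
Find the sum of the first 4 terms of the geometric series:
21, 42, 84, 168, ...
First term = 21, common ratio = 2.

Sₙ = a(1 - rⁿ) / (1 - r)
S_4 = 21(1 - 2^4) / (1 - 2)
S_4 = 21(1 - 16) / (-1)
S_4 = 315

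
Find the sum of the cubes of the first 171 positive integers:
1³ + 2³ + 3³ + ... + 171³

Formula: ∑k³ = [n(n+1)/2]²
= [171×172/2]²
= 14706²
= 216266436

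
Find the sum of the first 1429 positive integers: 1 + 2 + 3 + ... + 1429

Formula: ∑k = n(n+1)/2
= 1429×1430/2
= 2043470/2
= 1021735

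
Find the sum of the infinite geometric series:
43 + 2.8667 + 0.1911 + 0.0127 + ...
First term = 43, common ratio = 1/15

For |r| < 1, S = a / (1 - r)
S = 43 / (1 - (1/15))
S = 43 / (14/15)
S = 645/14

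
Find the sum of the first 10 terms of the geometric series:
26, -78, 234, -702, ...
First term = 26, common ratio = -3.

Sₙ = a(1 - rⁿ) / (1 - r)
S_10 = 26(1 - (-3)^10) / (1 - (-3))
S_10 = 26(1 - 59049) / (4)
S_10 = -383812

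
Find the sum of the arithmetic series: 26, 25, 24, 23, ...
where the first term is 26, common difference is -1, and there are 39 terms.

Sₙ = n/2 × (first + last)
Last term = a + (n-1)d = 26 + (39-1)×(-1) = -12
S_39 = 39/2 × (26 + (-12))
S_39 = 39/2 × 14 = 273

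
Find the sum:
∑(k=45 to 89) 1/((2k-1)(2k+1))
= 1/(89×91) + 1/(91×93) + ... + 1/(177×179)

Partial fractions: 1/((2k-1)(2k+1)) = (1/2)[1/(2k-1) - 1/(2k+1)]
The series telescopes:
= (1/2)[1/89 - 1/179]
= 45/15931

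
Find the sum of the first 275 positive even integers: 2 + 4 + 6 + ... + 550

Sum of first n even numbers = n(n+1)
= 275×276
= 75900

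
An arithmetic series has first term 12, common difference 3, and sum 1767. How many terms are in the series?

Using S = n/2 × [2a + (n-1)d]
1767 = n/2 × [2(12) + (n-1)(3)]
1767 = n/2 × [24 + 3n - 3]
3534 = n × [21 + 3n]
3n² + (21)n - 3534 = 0
Discriminant: Δ = (21)² - 4(3)(-3534) = 441 + 42408 = 42849
√Δ = 207
n = [-(21) + √Δ] / (2·3) = (-21 + 207) / 6 = 186 / 6 = 31
(The negative root is discarded since n must be a positive integer.)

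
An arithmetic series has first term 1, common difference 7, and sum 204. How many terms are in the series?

Using S = n/2 × [2a + (n-1)d]
204 = n/2 × [2(1) + (n-1)(7)]
204 = n/2 × [2 + 7n - 7]
408 = n × [-5 + 7n]
7n² + (-5)n - 408 = 0
Discriminant: Δ = (-5)² - 4(7)(-408) = 25 + 11424 = 11449
√Δ = 107
n = [-(-5) + √Δ] / (2·7) = (5 + 107) / 14 = 112 / 14 = 8
(The negative root is discarded since n must be a positive integer.)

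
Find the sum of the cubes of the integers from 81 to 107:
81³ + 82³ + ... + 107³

Use ∑_{k=1}^{n} k³ = [n(n+1)/2]², then subtract the first 80 terms.
∑_{k=1}^{107} k³ = [107×108/2]² = 5778² = 33385284
∑_{k=1}^{80} k³ = [80×81/2]² = 3240² = 10497600
∑_{k=81}^{107} k³ = 33385284 - 10497600 = 22887684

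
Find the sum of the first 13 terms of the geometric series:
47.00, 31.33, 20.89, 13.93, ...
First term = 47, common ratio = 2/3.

Sₙ = a(1 - rⁿ) / (1 - r)
S_13 = 47(1 - (2/3)^13) / (1 - (2/3))
S_13 = 47(1 - (8192/1594323)) / (1/3)
S_13 = 74548157/531441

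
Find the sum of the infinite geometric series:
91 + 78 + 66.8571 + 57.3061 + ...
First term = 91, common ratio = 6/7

For |r| < 1, S = a / (1 - r)
S = 91 / (1 - (6/7))
S = 91 / (1/7)
S = 637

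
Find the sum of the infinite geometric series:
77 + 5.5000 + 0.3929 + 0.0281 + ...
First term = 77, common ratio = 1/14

For |r| < 1, S = a / (1 - r)
S = 77 / (1 - (1/14))
S = 77 / (13/14)
S = 1078/13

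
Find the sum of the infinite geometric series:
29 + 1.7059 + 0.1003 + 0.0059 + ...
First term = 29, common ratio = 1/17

For |r| < 1, S = a / (1 - r)
S = 29 / (1 - (1/17))
S = 29 / (16/17)
S = 493/16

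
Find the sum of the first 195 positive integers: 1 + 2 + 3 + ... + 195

Formula: ∑k = n(n+1)/2
= 195×196/2
= 38220/2
= 19110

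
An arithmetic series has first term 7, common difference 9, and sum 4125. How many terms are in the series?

Using S = n/2 × [2a + (n-1)d]
4125 = n/2 × [2(7) + (n-1)(9)]
4125 = n/2 × [14 + 9n - 9]
8250 = n × [5 + 9n]
9n² + (5)n - 8250 = 0
Discriminant: Δ = (5)² - 4(9)(-8250) = 25 + 297000 = 297025
√Δ = 545
n = [-(5) + √Δ] / (2·9) = (-5 + 545) / 18 = 540 / 18 = 30
(The negative root is discarded since n must be a positive integer.)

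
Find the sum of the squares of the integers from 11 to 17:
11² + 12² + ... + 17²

Use ∑_{k=1}^{n} k² = n(n+1)(2n+1)/6, then subtract the first 10 terms.
∑_{k=1}^{17} k² = 17×18×35/6 = 1785
∑_{k=1}^{10} k² = 10×11×21/6 = 385
∑_{k=11}^{17} k² = 1785 - 385 = 1400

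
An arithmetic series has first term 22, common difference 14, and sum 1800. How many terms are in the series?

Using S = n/2 × [2a + (n-1)d]
1800 = n/2 × [2(22) + (n-1)(14)]
1800 = n/2 × [44 + 14n - 14]
3600 = n × [30 + 14n]
14n² + (30)n - 3600 = 0
Discriminant: Δ = (30)² - 4(14)(-3600) = 900 + 201600 = 202500
√Δ = 450
n = [-(30) + √Δ] / (2·14) = (-30 + 450) / 28 = 420 / 28 = 15
(The negative root is discarded since n must be a positive integer.)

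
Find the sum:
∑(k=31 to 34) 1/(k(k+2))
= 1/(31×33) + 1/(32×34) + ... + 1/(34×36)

Partial fractions: 1/(k(k+2)) = (1/2)[1/k - 1/(k+2)]
Telescoping leaves the first two and last two terms:
= (1/2)[1/31 + 1/32 - 1/35 - 1/36]
= 2237/624960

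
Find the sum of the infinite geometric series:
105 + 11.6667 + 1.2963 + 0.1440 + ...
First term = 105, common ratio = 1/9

For |r| < 1, S = a / (1 - r)
S = 105 / (1 - (1/9))
S = 105 / (8/9)
S = 945/8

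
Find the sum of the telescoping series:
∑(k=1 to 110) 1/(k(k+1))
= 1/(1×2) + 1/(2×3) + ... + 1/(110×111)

Partial fractions: 1/(k(k+1)) = 1/k - 1/(k+1)
The series telescopes:
= (1/1 - 1/2) + (1/2 - 1/3) + ... + (1/110 - 1/111)
= 1/1 - 1/111
= 110/111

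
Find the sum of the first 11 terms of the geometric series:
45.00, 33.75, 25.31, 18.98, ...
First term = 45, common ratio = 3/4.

Sₙ = a(1 - rⁿ) / (1 - r)
S_11 = 45(1 - (3/4)^11) / (1 - (3/4))
S_11 = 45(1 - (177147/4194304)) / (1/4)
S_11 = 180772065/1048576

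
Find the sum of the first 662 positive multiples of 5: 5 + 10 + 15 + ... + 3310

Factor out 5: = 5(1 + 2 + ... + 662) = 5 × n(n+1)/2
= 5 × 662×663/2
= 5 × 219453
= 1097265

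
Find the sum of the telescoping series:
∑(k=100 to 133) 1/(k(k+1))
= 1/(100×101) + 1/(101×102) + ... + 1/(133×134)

Partial fractions: 1/(k(k+1)) = 1/k - 1/(k+1)
The series telescopes:
= (1/100 - 1/101) + (1/101 - 1/102) + ... + (1/133 - 1/134)
= 1/100 - 1/134
= 17/6700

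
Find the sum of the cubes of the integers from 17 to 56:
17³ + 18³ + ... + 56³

Use ∑_{k=1}^{n} k³ = [n(n+1)/2]², then subtract the first 16 terms.
∑_{k=1}^{56} k³ = [56×57/2]² = 1596² = 2547216
∑_{k=1}^{16} k³ = [16×17/2]² = 136² = 18496
∑_{k=17}^{56} k³ = 2547216 - 18496 = 2528720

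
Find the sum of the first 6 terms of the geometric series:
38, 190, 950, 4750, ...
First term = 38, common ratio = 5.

Sₙ = a(1 - rⁿ) / (1 - r)
S_6 = 38(1 - 5^6) / (1 - 5)
S_6 = 38(1 - 15625) / (-4)
S_6 = 148428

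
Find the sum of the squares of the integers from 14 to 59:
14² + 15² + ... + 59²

Use ∑_{k=1}^{n} k² = n(n+1)(2n+1)/6, then subtract the first 13 terms.
∑_{k=1}^{59} k² = 59×60×119/6 = 70210
∑_{k=1}^{13} k² = 13×14×27/6 = 819
∑_{k=14}^{59} k² = 70210 - 819 = 69391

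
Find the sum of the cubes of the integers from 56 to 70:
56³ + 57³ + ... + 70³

Use ∑_{k=1}^{n} k³ = [n(n+1)/2]², then subtract the first 55 terms.
∑_{k=1}^{70} k³ = [70×71/2]² = 2485² = 6175225
∑_{k=1}^{55} k³ = [55×56/2]² = 1540² = 2371600
∑_{k=56}^{70} k³ = 6175225 - 2371600 = 3803625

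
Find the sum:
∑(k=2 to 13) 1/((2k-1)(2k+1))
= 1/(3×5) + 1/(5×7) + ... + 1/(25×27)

Partial fractions: 1/((2k-1)(2k+1)) = (1/2)[1/(2k-1) - 1/(2k+1)]
The series telescopes:
= (1/2)[1/3 - 1/27]
= 4/27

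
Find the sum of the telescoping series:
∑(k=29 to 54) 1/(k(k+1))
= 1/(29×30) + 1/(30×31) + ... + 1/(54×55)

Partial fractions: 1/(k(k+1)) = 1/k - 1/(k+1)
The series telescopes:
= (1/29 - 1/30) + (1/30 - 1/31) + ... + (1/54 - 1/55)
= 1/29 - 1/55
= 26/1595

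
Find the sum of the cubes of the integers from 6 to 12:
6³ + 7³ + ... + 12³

Use ∑_{k=1}^{n} k³ = [n(n+1)/2]², then subtract the first 5 terms.
∑_{k=1}^{12} k³ = [12×13/2]² = 78² = 6084
∑_{k=1}^{5} k³ = [5×6/2]² = 15² = 225
∑_{k=6}^{12} k³ = 6084 - 225 = 5859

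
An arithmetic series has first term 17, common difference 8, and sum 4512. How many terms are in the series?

Using S = n/2 × [2a + (n-1)d]
4512 = n/2 × [2(17) + (n-1)(8)]
4512 = n/2 × [34 + 8n - 8]
9024 = n × [26 + 8n]
8n² + (26)n - 9024 = 0
Discriminant: Δ = (26)² - 4(8)(-9024) = 676 + 288768 = 289444
√Δ = 538
n = [-(26) + √Δ] / (2·8) = (-26 + 538) / 16 = 512 / 16 = 32
(The negative root is discarded since n must be a positive integer.)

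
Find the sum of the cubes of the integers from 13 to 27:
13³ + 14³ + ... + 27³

Use ∑_{k=1}^{n} k³ = [n(n+1)/2]², then subtract the first 12 terms.
∑_{k=1}^{27} k³ = [27×28/2]² = 378² = 142884
∑_{k=1}^{12} k³ = [12×13/2]² = 78² = 6084
∑_{k=13}^{27} k³ = 142884 - 6084 = 136800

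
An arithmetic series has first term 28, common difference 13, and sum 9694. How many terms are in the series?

Using S = n/2 × [2a + (n-1)d]
9694 = n/2 × [2(28) + (n-1)(13)]
9694 = n/2 × [56 + 13n - 13]
19388 = n × [43 + 13n]
13n² + (43)n - 19388 = 0
Discriminant: Δ = (43)² - 4(13)(-19388) = 1849 + 1008176 = 1010025
√Δ = 1005
n = [-(43) + √Δ] / (2·13) = (-43 + 1005) / 26 = 962 / 26 = 37
(The negative root is discarded since n must be a positive integer.)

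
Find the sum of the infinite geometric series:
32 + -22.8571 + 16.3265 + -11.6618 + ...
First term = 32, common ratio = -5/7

For |r| < 1, S = a / (1 - r)
S = 32 / (1 - (-5/7))
S = 32 / (12/7)
S = 56/3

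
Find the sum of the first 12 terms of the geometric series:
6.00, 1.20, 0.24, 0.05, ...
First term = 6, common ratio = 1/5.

Sₙ = a(1 - rⁿ) / (1 - r)
S_12 = 6(1 - (1/5)^12) / (1 - (1/5))
S_12 = 6(1 - (1/244140625)) / (4/5)
S_12 = 366210936/48828125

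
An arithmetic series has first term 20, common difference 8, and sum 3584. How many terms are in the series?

Using S = n/2 × [2a + (n-1)d]
3584 = n/2 × [2(20) + (n-1)(8)]
3584 = n/2 × [40 + 8n - 8]
7168 = n × [32 + 8n]
8n² + (32)n - 7168 = 0
Discriminant: Δ = (32)² - 4(8)(-7168) = 1024 + 229376 = 230400
√Δ = 480
n = [-(32) + √Δ] / (2·8) = (-32 + 480) / 16 = 448 / 16 = 28
(The negative root is discarded since n must be a positive integer.)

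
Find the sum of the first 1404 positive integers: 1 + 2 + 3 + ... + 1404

Formula: ∑k = n(n+1)/2
= 1404×1405/2
= 1972620/2
= 986310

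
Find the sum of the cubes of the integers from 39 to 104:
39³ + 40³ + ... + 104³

Use ∑_{k=1}^{n} k³ = [n(n+1)/2]², then subtract the first 38 terms.
∑_{k=1}^{104} k³ = [104×105/2]² = 5460² = 29811600
∑_{k=1}^{38} k³ = [38×39/2]² = 741² = 549081
∑_{k=39}^{104} k³ = 29811600 - 549081 = 29262519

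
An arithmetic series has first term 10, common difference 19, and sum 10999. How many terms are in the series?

Using S = n/2 × [2a + (n-1)d]
10999 = n/2 × [2(10) + (n-1)(19)]
10999 = n/2 × [20 + 19n - 19]
21998 = n × [1 + 19n]
19n² + (1)n - 21998 = 0
Discriminant: Δ = (1)² - 4(19)(-21998) = 1 + 1671848 = 1671849
√Δ = 1293
n = [-(1) + √Δ] / (2·19) = (-1 + 1293) / 38 = 1292 / 38 = 34
(The negative root is discarded since n must be a positive integer.)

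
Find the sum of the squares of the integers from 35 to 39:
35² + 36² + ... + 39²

Use ∑_{k=1}^{n} k² = n(n+1)(2n+1)/6, then subtract the first 34 terms.
∑_{k=1}^{39} k² = 39×40×79/6 = 20540
∑_{k=1}^{34} k² = 34×35×69/6 = 13685
∑_{k=35}^{39} k² = 20540 - 13685 = 6855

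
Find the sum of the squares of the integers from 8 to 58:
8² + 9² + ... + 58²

Use ∑_{k=1}^{n} k² = n(n+1)(2n+1)/6, then subtract the first 7 terms.
∑_{k=1}^{58} k² = 58×59×117/6 = 66729
∑_{k=1}^{7} k² = 7×8×15/6 = 140
∑_{k=8}^{58} k² = 66729 - 140 = 66589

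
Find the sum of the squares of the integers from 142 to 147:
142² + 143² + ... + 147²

Use ∑_{k=1}^{n} k² = n(n+1)(2n+1)/6, then subtract the first 141 terms.
∑_{k=1}^{147} k² = 147×148×295/6 = 1069670
∑_{k=1}^{141} k² = 141×142×283/6 = 944371
∑_{k=142}^{147} k² = 1069670 - 944371 = 125299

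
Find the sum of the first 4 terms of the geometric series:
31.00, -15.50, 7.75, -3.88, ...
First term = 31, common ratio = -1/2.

Sₙ = a(1 - rⁿ) / (1 - r)
S_4 = 31(1 - (-1/2)^4) / (1 - (-1/2))
S_4 = 31(1 - (1/16)) / (3/2)
S_4 = 155/8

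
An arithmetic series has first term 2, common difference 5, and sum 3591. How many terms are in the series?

Using S = n/2 × [2a + (n-1)d]
3591 = n/2 × [2(2) + (n-1)(5)]
3591 = n/2 × [4 + 5n - 5]
7182 = n × [-1 + 5n]
5n² + (-1)n - 7182 = 0
Discriminant: Δ = (-1)² - 4(5)(-7182) = 1 + 143640 = 143641
√Δ = 379
n = [-(-1) + √Δ] / (2·5) = (1 + 379) / 10 = 380 / 10 = 38
(The negative root is discarded since n must be a positive integer.)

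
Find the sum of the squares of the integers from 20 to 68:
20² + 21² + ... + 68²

Use ∑_{k=1}^{n} k² = n(n+1)(2n+1)/6, then subtract the first 19 terms.
∑_{k=1}^{68} k² = 68×69×137/6 = 107134
∑_{k=1}^{19} k² = 19×20×39/6 = 2470
∑_{k=20}^{68} k² = 107134 - 2470 = 104664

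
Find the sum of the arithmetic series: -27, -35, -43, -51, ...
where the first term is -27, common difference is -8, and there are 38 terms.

Sₙ = n/2 × (first + last)
Last term = a + (n-1)d = -27 + (38-1)×(-8) = -323
S_38 = 38/2 × (-27 + (-323))
S_38 = 38/2 × (-350) = -6650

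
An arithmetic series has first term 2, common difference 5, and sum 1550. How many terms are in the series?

Using S = n/2 × [2a + (n-1)d]
1550 = n/2 × [2(2) + (n-1)(5)]
1550 = n/2 × [4 + 5n - 5]
3100 = n × [-1 + 5n]
5n² + (-1)n - 3100 = 0
Discriminant: Δ = (-1)² - 4(5)(-3100) = 1 + 62000 = 62001
√Δ = 249
n = [-(-1) + √Δ] / (2·5) = (1 + 249) / 10 = 250 / 10 = 25
(The negative root is discarded since n must be a positive integer.)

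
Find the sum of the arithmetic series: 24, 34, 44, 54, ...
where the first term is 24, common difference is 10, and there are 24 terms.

Sₙ = n/2 × (first + last)
Last term = a + (n-1)d = 24 + (24-1)×10 = 254
S_24 = 24/2 × (24 + 254)
S_24 = 24/2 × 278 = 3336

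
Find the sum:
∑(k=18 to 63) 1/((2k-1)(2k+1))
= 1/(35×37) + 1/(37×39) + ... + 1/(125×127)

Partial fractions: 1/((2k-1)(2k+1)) = (1/2)[1/(2k-1) - 1/(2k+1)]
The series telescopes:
= (1/2)[1/35 - 1/127]
= 46/4445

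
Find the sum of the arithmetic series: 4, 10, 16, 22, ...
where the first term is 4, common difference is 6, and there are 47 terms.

Sₙ = n/2 × (first + last)
Last term = a + (n-1)d = 4 + (47-1)×6 = 280
S_47 = 47/2 × (4 + 280)
S_47 = 47/2 × 284 = 6674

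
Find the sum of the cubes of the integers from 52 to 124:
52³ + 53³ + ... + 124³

Use ∑_{k=1}^{n} k³ = [n(n+1)/2]², then subtract the first 51 terms.
∑_{k=1}^{124} k³ = [124×125/2]² = 7750² = 60062500
∑_{k=1}^{51} k³ = [51×52/2]² = 1326² = 1758276
∑_{k=52}^{124} k³ = 60062500 - 1758276 = 58304224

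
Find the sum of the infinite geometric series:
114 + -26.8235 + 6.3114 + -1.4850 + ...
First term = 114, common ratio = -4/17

For |r| < 1, S = a / (1 - r)
S = 114 / (1 - (-4/17))
S = 114 / (21/17)
S = 646/7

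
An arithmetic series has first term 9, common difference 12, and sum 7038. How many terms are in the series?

Using S = n/2 × [2a + (n-1)d]
7038 = n/2 × [2(9) + (n-1)(12)]
7038 = n/2 × [18 + 12n - 12]
14076 = n × [6 + 12n]
12n² + (6)n - 14076 = 0
Discriminant: Δ = (6)² - 4(12)(-14076) = 36 + 675648 = 675684
√Δ = 822
n = [-(6) + √Δ] / (2·12) = (-6 + 822) / 24 = 816 / 24 = 34
(The negative root is discarded since n must be a positive integer.)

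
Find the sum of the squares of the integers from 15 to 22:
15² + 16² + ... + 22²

Use ∑_{k=1}^{n} k² = n(n+1)(2n+1)/6, then subtract the first 14 terms.
∑_{k=1}^{22} k² = 22×23×45/6 = 3795
∑_{k=1}^{14} k² = 14×15×29/6 = 1015
∑_{k=15}^{22} k² = 3795 - 1015 = 2780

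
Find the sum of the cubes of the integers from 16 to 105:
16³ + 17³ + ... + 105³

Use ∑_{k=1}^{n} k³ = [n(n+1)/2]², then subtract the first 15 terms.
∑_{k=1}^{105} k³ = [105×106/2]² = 5565² = 30969225
∑_{k=1}^{15} k³ = [15×16/2]² = 120² = 14400
∑_{k=16}^{105} k³ = 30969225 - 14400 = 30954825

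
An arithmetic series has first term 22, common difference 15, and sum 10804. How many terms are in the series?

Using S = n/2 × [2a + (n-1)d]
10804 = n/2 × [2(22) + (n-1)(15)]
10804 = n/2 × [44 + 15n - 15]
21608 = n × [29 + 15n]
15n² + (29)n - 21608 = 0
Discriminant: Δ = (29)² - 4(15)(-21608) = 841 + 1296480 = 1297321
√Δ = 1139
n = [-(29) + √Δ] / (2·15) = (-29 + 1139) / 30 = 1110 / 30 = 37
(The negative root is discarded since n must be a positive integer.)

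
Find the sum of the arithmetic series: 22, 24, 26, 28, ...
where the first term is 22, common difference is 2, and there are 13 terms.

Sₙ = n/2 × (first + last)
Last term = a + (n-1)d = 22 + (13-1)×2 = 46
S_13 = 13/2 × (22 + 46)
S_13 = 13/2 × 68 = 442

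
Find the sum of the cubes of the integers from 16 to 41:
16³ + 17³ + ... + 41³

Use ∑_{k=1}^{n} k³ = [n(n+1)/2]², then subtract the first 15 terms.
∑_{k=1}^{41} k³ = [41×42/2]² = 861² = 741321
∑_{k=1}^{15} k³ = [15×16/2]² = 120² = 14400
∑_{k=16}^{41} k³ = 741321 - 14400 = 726921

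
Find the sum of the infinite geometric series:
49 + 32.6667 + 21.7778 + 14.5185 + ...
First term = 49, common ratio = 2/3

For |r| < 1, S = a / (1 - r)
S = 49 / (1 - (2/3))
S = 49 / (1/3)
S = 147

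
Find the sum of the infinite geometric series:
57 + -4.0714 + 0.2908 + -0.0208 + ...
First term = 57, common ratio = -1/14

For |r| < 1, S = a / (1 - r)
S = 57 / (1 - (-1/14))
S = 57 / (15/14)
S = 266/5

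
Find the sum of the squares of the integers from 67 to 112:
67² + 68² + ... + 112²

Use ∑_{k=1}^{n} k² = n(n+1)(2n+1)/6, then subtract the first 66 terms.
∑_{k=1}^{112} k² = 112×113×225/6 = 474600
∑_{k=1}^{66} k² = 66×67×133/6 = 98021
∑_{k=67}^{112} k² = 474600 - 98021 = 376579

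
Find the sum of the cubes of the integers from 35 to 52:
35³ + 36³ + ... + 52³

Use ∑_{k=1}^{n} k³ = [n(n+1)/2]², then subtract the first 34 terms.
∑_{k=1}^{52} k³ = [52×53/2]² = 1378² = 1898884
∑_{k=1}^{34} k³ = [34×35/2]² = 595² = 354025
∑_{k=35}^{52} k³ = 1898884 - 354025 = 1544859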